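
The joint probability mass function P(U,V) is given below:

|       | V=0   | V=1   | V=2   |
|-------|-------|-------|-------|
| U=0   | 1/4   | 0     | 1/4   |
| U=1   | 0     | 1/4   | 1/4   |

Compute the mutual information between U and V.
Marginal P(U) (row sums):
  P(U=0) = 1/4 + 0 + 1/4 = 1/2
  P(U=1) = 0 + 1/4 + 1/4 = 1/2
Marginal P(V) (column sums):
  P(V=0) = 1/4 + 0 = 1/4
  P(V=1) = 0 + 1/4 = 1/4
  P(V=2) = 1/4 + 1/4 = 1/2

H(U) = -[(1/2)·log₂(1/2) + (1/2)·log₂(1/2)]
  = 0.5000 + 0.5000
  = 1.0000 bits
H(V) = -[(1/4)·log₂(1/4) + (1/4)·log₂(1/4) + (1/2)·log₂(1/2)]
  = 0.5000 + 0.5000 + 0.5000
  = 1.5000 bits
H(U,V) = -[(1/4)·log₂(1/4) + (1/4)·log₂(1/4) + (1/4)·log₂(1/4) + (1/4)·log₂(1/4)]
  = 0.5000 + 0.5000 + 0.5000 + 0.5000
  = 2.0000 bits

I(U;V) = H(U) + H(V) - H(U,V)
  = 1.0000 + 1.5000 - 2.0000
  = 0.5000 bits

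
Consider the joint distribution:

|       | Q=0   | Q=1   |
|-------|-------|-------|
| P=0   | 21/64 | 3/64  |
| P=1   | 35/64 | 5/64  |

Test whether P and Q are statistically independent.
Marginal P(P) (row sums):
  P(P=0) = 21/64 + 3/64 = 3/8
  P(P=1) = 35/64 + 5/64 = 5/8
Marginal P(Q) (column sums):
  P(Q=0) = 21/64 + 35/64 = 7/8
  P(Q=1) = 3/64 + 5/64 = 1/8

P and Q are independent iff P(P=i,Q=j) = P(P=i)·P(Q=j) for every cell.
  P(P=0)·P(Q=0) = 3/8 × 7/8 = 21/64 = P(P=0,Q=0) ✓
  P(P=0)·P(Q=1) = 3/8 × 1/8 = 3/64 = P(P=0,Q=1) ✓
  P(P=1)·P(Q=0) = 5/8 × 7/8 = 35/64 = P(P=1,Q=0) ✓
  P(P=1)·P(Q=1) = 5/8 × 1/8 = 5/64 = P(P=1,Q=1) ✓

Yes, P and Q are independent: every cell factors, so I(P;Q) = 0 bits.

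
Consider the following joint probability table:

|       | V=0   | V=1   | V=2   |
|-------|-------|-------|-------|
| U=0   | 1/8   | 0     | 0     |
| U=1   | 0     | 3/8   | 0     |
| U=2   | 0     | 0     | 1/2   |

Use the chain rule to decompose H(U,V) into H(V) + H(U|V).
By the chain rule: H(U,V) = H(V) + H(U|V)

Marginal P(V) (column sums):
  P(V=0) = 1/8 + 0 + 0 = 1/8
  P(V=1) = 0 + 3/8 + 0 = 3/8
  P(V=2) = 0 + 0 + 1/2 = 1/2
H(V) = -[(1/8)·log₂(1/8) + (3/8)·log₂(3/8) + (1/2)·log₂(1/2)]
  = 0.3750 + 0.5306 + 0.5000
  = 1.4056 bits
H(U|V) = -Σ P(U,V)·log₂ P(U|V), where P(U|V) = P(U,V) / P(V)
  (cells with P(U,V) = 0 contribute 0)
  (U=0,V=0): P(U|V) = (1/8)/(1/8) = 1;  -(1/8)·log₂(1) = 0.0000
  (U=1,V=1): P(U|V) = (3/8)/(3/8) = 1;  -(3/8)·log₂(1) = 0.0000
  (U=2,V=2): P(U|V) = (1/2)/(1/2) = 1;  -(1/2)·log₂(1) = 0.0000
H(U|V) = 0.0000 + 0.0000 + 0.0000
  = 0.0000 bits

H(U,V) = H(V) + H(U|V) = 1.4056 + 0.0000 = 1.4056 bits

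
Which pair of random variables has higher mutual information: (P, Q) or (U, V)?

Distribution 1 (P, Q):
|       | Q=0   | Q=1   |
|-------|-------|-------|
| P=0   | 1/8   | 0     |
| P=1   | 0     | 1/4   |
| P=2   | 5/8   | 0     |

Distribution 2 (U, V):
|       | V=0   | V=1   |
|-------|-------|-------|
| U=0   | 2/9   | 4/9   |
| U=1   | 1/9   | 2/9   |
Distribution 1 (P, Q):
Marginal P(P) (row sums):
  P(P=0) = 1/8 + 0 = 1/8
  P(P=1) = 0 + 1/4 = 1/4
  P(P=2) = 5/8 + 0 = 5/8
Marginal P(Q) (column sums):
  P(Q=0) = 1/8 + 0 + 5/8 = 3/4
  P(Q=1) = 0 + 1/4 + 0 = 1/4

H(P) = -[(1/8)·log₂(1/8) + (1/4)·log₂(1/4) + (5/8)·log₂(5/8)]
  = 0.3750 + 0.5000 + 0.4238
  = 1.2988 bits
H(Q) = -[(3/4)·log₂(3/4) + (1/4)·log₂(1/4)]
  = 0.3113 + 0.5000
  = 0.8113 bits
H(P,Q) = -[(1/8)·log₂(1/8) + (1/4)·log₂(1/4) + (5/8)·log₂(5/8)]
  = 0.3750 + 0.5000 + 0.4238
  = 1.2988 bits

I(P;Q) = H(P) + H(Q) - H(P,Q)
  = 1.2988 + 0.8113 - 1.2988
  = 0.8113 bits

Distribution 2 (U, V):
Marginal P(U) (row sums):
  P(U=0) = 2/9 + 4/9 = 2/3
  P(U=1) = 1/9 + 2/9 = 1/3
Marginal P(V) (column sums):
  P(V=0) = 2/9 + 1/9 = 1/3
  P(V=1) = 4/9 + 2/9 = 2/3

H(U) = -[(2/3)·log₂(2/3) + (1/3)·log₂(1/3)]
  = 0.3900 + 0.5283
  = 0.9183 bits
H(V) = -[(1/3)·log₂(1/3) + (2/3)·log₂(2/3)]
  = 0.5283 + 0.3900
  = 0.9183 bits
H(U,V) = -[(2/9)·log₂(2/9) + (4/9)·log₂(4/9) + (1/9)·log₂(1/9) + (2/9)·log₂(2/9)]
  = 0.4822 + 0.5200 + 0.3522 + 0.4822
  = 1.8366 bits

I(U;V) = H(U) + H(V) - H(U,V)
  = 0.9183 + 0.9183 - 1.8366
  = 0.0000 bits

I(P;Q) = 0.8113 bits > I(U;V) = 0.0000 bits, so (P, Q) has the higher mutual information (stronger dependence).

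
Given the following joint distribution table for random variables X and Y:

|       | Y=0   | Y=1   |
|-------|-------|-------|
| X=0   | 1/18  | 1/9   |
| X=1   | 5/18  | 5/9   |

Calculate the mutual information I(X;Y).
Marginal P(X) (row sums):
  P(X=0) = 1/18 + 1/9 = 1/6
  P(X=1) = 5/18 + 5/9 = 5/6
Marginal P(Y) (column sums):
  P(Y=0) = 1/18 + 5/18 = 1/3
  P(Y=1) = 1/9 + 5/9 = 2/3

H(X) = -[(1/6)·log₂(1/6) + (5/6)·log₂(5/6)]
  = 0.4308 + 0.2192
  = 0.6500 bits
H(Y) = -[(1/3)·log₂(1/3) + (2/3)·log₂(2/3)]
  = 0.5283 + 0.3900
  = 0.9183 bits
H(X,Y) = -[(1/18)·log₂(1/18) + (1/9)·log₂(1/9) + (5/18)·log₂(5/18) + (5/9)·log₂(5/9)]
  = 0.2317 + 0.3522 + 0.5133 + 0.4711
  = 1.5683 bits

I(X;Y) = H(X) + H(Y) - H(X,Y)
  = 0.6500 + 0.9183 - 1.5683
  = 0.0000 bits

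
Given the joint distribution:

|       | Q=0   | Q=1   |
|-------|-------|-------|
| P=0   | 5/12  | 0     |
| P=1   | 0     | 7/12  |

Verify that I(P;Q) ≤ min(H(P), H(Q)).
Marginal P(P) (row sums):
  P(P=0) = 5/12 + 0 = 5/12
  P(P=1) = 0 + 7/12 = 7/12
Marginal P(Q) (column sums):
  P(Q=0) = 5/12 + 0 = 5/12
  P(Q=1) = 0 + 7/12 = 7/12

H(P) = -[(5/12)·log₂(5/12) + (7/12)·log₂(7/12)]
  = 0.5263 + 0.4536
  = 0.9799 bits
H(Q) = -[(5/12)·log₂(5/12) + (7/12)·log₂(7/12)]
  = 0.5263 + 0.4536
  = 0.9799 bits
H(P,Q) = -[(5/12)·log₂(5/12) + (7/12)·log₂(7/12)]
  = 0.5263 + 0.4536
  = 0.9799 bits

I(P;Q) = H(P) + H(Q) - H(P,Q)
  = 0.9799 + 0.9799 - 0.9799
  = 0.9799 bits

min(H(P), H(Q)) = min(0.9799, 0.9799) = 0.9799 bits
Since 0.9799 ≤ 0.9799, the bound is satisfied ✓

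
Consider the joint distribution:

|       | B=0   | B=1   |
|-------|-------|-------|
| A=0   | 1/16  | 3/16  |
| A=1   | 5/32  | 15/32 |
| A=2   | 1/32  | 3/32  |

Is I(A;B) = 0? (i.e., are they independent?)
Marginal P(A) (row sums):
  P(A=0) = 1/16 + 3/16 = 1/4
  P(A=1) = 5/32 + 15/32 = 5/8
  P(A=2) = 1/32 + 3/32 = 1/8
Marginal P(B) (column sums):
  P(B=0) = 1/16 + 5/32 + 1/32 = 1/4
  P(B=1) = 3/16 + 15/32 + 3/32 = 3/4

A and B are independent iff P(A=i,B=j) = P(A=i)·P(B=j) for every cell.
  P(A=0)·P(B=0) = 1/4 × 1/4 = 1/16 = P(A=0,B=0) ✓
  P(A=0)·P(B=1) = 1/4 × 3/4 = 3/16 = P(A=0,B=1) ✓
  P(A=1)·P(B=0) = 5/8 × 1/4 = 5/32 = P(A=1,B=0) ✓
  P(A=1)·P(B=1) = 5/8 × 3/4 = 15/32 = P(A=1,B=1) ✓
  P(A=2)·P(B=0) = 1/8 × 1/4 = 1/32 = P(A=2,B=0) ✓
  P(A=2)·P(B=1) = 1/8 × 3/4 = 3/32 = P(A=2,B=1) ✓

Yes, A and B are independent: every cell factors, so I(A;B) = 0 bits.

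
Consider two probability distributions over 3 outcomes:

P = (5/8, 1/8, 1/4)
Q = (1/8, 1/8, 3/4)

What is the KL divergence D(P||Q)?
D(P||Q) = Σ P(i) log₂(P(i)/Q(i))
  i=0: (5/8) × log₂((5/8)/(1/8)) = (5/8) × log₂(5) = 1.4512
  i=1: (1/8) × log₂((1/8)/(1/8)) = (1/8) × log₂(1) = 0.0000
  i=2: (1/4) × log₂((1/4)/(3/4)) = (1/4) × log₂(1/3) = -0.3962
D(P||Q) = 1.4512 + 0.0000 - 0.3962
  = 1.0550 bits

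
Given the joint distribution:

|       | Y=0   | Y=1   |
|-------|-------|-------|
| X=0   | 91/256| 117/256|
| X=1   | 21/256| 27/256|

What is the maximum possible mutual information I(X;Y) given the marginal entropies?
The upper bound on mutual information is I(X;Y) ≤ min(H(X), H(Y)).

Marginal P(X) (row sums):
  P(X=0) = 91/256 + 117/256 = 13/16
  P(X=1) = 21/256 + 27/256 = 3/16
Marginal P(Y) (column sums):
  P(Y=0) = 91/256 + 21/256 = 7/16
  P(Y=1) = 117/256 + 27/256 = 9/16

H(X) = -[(13/16)·log₂(13/16) + (3/16)·log₂(3/16)]
  = 0.2434 + 0.4528
  = 0.6962 bits
H(Y) = -[(7/16)·log₂(7/16) + (9/16)·log₂(9/16)]
  = 0.5218 + 0.4669
  = 0.9887 bits

Maximum possible I(X;Y) = min(0.6962, 0.9887) = 0.6962 bits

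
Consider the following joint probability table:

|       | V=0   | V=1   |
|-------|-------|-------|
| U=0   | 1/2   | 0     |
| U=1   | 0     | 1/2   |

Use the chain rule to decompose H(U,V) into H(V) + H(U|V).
By the chain rule: H(U,V) = H(V) + H(U|V)

Marginal P(V) (column sums):
  P(V=0) = 1/2 + 0 = 1/2
  P(V=1) = 0 + 1/2 = 1/2
H(V) = -[(1/2)·log₂(1/2) + (1/2)·log₂(1/2)]
  = 0.5000 + 0.5000
  = 1.0000 bits
H(U|V) = -Σ P(U,V)·log₂ P(U|V), where P(U|V) = P(U,V) / P(V)
  (cells with P(U,V) = 0 contribute 0)
  (U=0,V=0): P(U|V) = (1/2)/(1/2) = 1;  -(1/2)·log₂(1) = 0.0000
  (U=1,V=1): P(U|V) = (1/2)/(1/2) = 1;  -(1/2)·log₂(1) = 0.0000
H(U|V) = 0.0000 + 0.0000
  = 0.0000 bits

H(U,V) = H(V) + H(U|V) = 1.0000 + 0.0000 = 1.0000 bits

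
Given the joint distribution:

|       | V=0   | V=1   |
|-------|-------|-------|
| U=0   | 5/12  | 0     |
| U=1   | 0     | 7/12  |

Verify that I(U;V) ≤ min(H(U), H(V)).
Marginal P(U) (row sums):
  P(U=0) = 5/12 + 0 = 5/12
  P(U=1) = 0 + 7/12 = 7/12
Marginal P(V) (column sums):
  P(V=0) = 5/12 + 0 = 5/12
  P(V=1) = 0 + 7/12 = 7/12

H(U) = -[(5/12)·log₂(5/12) + (7/12)·log₂(7/12)]
  = 0.5263 + 0.4536
  = 0.9799 bits
H(V) = -[(5/12)·log₂(5/12) + (7/12)·log₂(7/12)]
  = 0.5263 + 0.4536
  = 0.9799 bits
H(U,V) = -[(5/12)·log₂(5/12) + (7/12)·log₂(7/12)]
  = 0.5263 + 0.4536
  = 0.9799 bits

I(U;V) = H(U) + H(V) - H(U,V)
  = 0.9799 + 0.9799 - 0.9799
  = 0.9799 bits

min(H(U), H(V)) = min(0.9799, 0.9799) = 0.9799 bits
Since 0.9799 ≤ 0.9799, the bound is satisfied ✓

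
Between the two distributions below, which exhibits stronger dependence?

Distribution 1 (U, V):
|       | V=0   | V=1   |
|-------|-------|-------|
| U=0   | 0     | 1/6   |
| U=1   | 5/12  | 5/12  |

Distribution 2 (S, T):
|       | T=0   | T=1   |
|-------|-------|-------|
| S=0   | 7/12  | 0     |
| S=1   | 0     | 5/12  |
Distribution 1 (U, V):
Marginal P(U) (row sums):
  P(U=0) = 0 + 1/6 = 1/6
  P(U=1) = 5/12 + 5/12 = 5/6
Marginal P(V) (column sums):
  P(V=0) = 0 + 5/12 = 5/12
  P(V=1) = 1/6 + 5/12 = 7/12

H(U) = -[(1/6)·log₂(1/6) + (5/6)·log₂(5/6)]
  = 0.4308 + 0.2192
  = 0.6500 bits
H(V) = -[(5/12)·log₂(5/12) + (7/12)·log₂(7/12)]
  = 0.5263 + 0.4536
  = 0.9799 bits
H(U,V) = -[(1/6)·log₂(1/6) + (5/12)·log₂(5/12) + (5/12)·log₂(5/12)]
  = 0.4308 + 0.5263 + 0.5263
  = 1.4834 bits

I(U;V) = H(U) + H(V) - H(U,V)
  = 0.6500 + 0.9799 - 1.4834
  = 0.1465 bits

Distribution 2 (S, T):
Marginal P(S) (row sums):
  P(S=0) = 7/12 + 0 = 7/12
  P(S=1) = 0 + 5/12 = 5/12
Marginal P(T) (column sums):
  P(T=0) = 7/12 + 0 = 7/12
  P(T=1) = 0 + 5/12 = 5/12

H(S) = -[(7/12)·log₂(7/12) + (5/12)·log₂(5/12)]
  = 0.4536 + 0.5263
  = 0.9799 bits
H(T) = -[(7/12)·log₂(7/12) + (5/12)·log₂(5/12)]
  = 0.4536 + 0.5263
  = 0.9799 bits
H(S,T) = -[(7/12)·log₂(7/12) + (5/12)·log₂(5/12)]
  = 0.4536 + 0.5263
  = 0.9799 bits

I(S;T) = H(S) + H(T) - H(S,T)
  = 0.9799 + 0.9799 - 0.9799
  = 0.9799 bits

I(S;T) = 0.9799 bits > I(U;V) = 0.1465 bits, so (S, T) has the higher mutual information (stronger dependence).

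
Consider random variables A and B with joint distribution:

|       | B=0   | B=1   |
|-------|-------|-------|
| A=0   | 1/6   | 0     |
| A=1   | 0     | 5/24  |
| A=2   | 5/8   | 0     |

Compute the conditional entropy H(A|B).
Marginal P(B) (column sums):
  P(B=0) = 1/6 + 0 + 5/8 = 19/24
  P(B=1) = 0 + 5/24 + 0 = 5/24

H(A|B) = -Σ P(A,B)·log₂ P(A|B), where P(A|B) = P(A,B) / P(B)
  (cells with P(A,B) = 0 contribute 0)
  (A=0,B=0): P(A|B) = (1/6)/(19/24) = 4/19;  -(1/6)·log₂(4/19) = 0.3747
  (A=1,B=1): P(A|B) = (5/24)/(5/24) = 1;  -(5/24)·log₂(1) = 0.0000
  (A=2,B=0): P(A|B) = (5/8)/(19/24) = 15/19;  -(5/8)·log₂(15/19) = 0.2131
H(A|B) = 0.3747 + 0.0000 + 0.2131
  = 0.5878 bits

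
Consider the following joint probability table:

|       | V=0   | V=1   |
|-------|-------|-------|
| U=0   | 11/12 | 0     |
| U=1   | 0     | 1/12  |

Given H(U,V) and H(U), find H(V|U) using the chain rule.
From the chain rule: H(U,V) = H(U) + H(V|U)
Therefore: H(V|U) = H(U,V) - H(U)

H(U,V) = -[(11/12)·log₂(11/12) + (1/12)·log₂(1/12)]
  = 0.1151 + 0.2987
  = 0.4138 bits
Marginal P(U) (row sums):
  P(U=0) = 11/12 + 0 = 11/12
  P(U=1) = 0 + 1/12 = 1/12
H(U) = -[(11/12)·log₂(11/12) + (1/12)·log₂(1/12)]
  = 0.1151 + 0.2987
  = 0.4138 bits

H(V|U) = 0.4138 - 0.4138 = 0.0000 bits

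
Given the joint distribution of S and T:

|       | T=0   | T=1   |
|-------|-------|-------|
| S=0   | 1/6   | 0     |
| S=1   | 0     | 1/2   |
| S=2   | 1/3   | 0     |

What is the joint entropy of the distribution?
H(S,T) = -Σ P(S,T) log₂ P(S,T), summed over the non-zero cells:
H(S,T) = -[(1/6)·log₂(1/6) + (1/2)·log₂(1/2) + (1/3)·log₂(1/3)]
  = 0.4308 + 0.5000 + 0.5283
  = 1.4591 bits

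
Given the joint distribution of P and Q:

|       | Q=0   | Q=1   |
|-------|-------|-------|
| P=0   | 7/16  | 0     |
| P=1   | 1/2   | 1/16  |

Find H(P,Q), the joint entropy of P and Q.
H(P,Q) = -Σ P(P,Q) log₂ P(P,Q), summed over the non-zero cells:
H(P,Q) = -[(7/16)·log₂(7/16) + (1/2)·log₂(1/2) + (1/16)·log₂(1/16)]
  = 0.5218 + 0.5000 + 0.2500
  = 1.2718 bits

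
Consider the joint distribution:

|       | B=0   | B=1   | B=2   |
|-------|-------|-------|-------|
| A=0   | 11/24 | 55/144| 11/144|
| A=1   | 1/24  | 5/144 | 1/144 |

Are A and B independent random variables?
Marginal P(A) (row sums):
  P(A=0) = 11/24 + 55/144 + 11/144 = 11/12
  P(A=1) = 1/24 + 5/144 + 1/144 = 1/12
Marginal P(B) (column sums):
  P(B=0) = 11/24 + 1/24 = 1/2
  P(B=1) = 55/144 + 5/144 = 5/12
  P(B=2) = 11/144 + 1/144 = 1/12

A and B are independent iff P(A=i,B=j) = P(A=i)·P(B=j) for every cell.
  P(A=0)·P(B=0) = 11/12 × 1/2 = 11/24 = P(A=0,B=0) ✓
  P(A=0)·P(B=1) = 11/12 × 5/12 = 55/144 = P(A=0,B=1) ✓
  P(A=0)·P(B=2) = 11/12 × 1/12 = 11/144 = P(A=0,B=2) ✓
  P(A=1)·P(B=0) = 1/12 × 1/2 = 1/24 = P(A=1,B=0) ✓
  P(A=1)·P(B=1) = 1/12 × 5/12 = 5/144 = P(A=1,B=1) ✓
  P(A=1)·P(B=2) = 1/12 × 1/12 = 1/144 = P(A=1,B=2) ✓

Yes, A and B are independent: every cell factors, so I(A;B) = 0 bits.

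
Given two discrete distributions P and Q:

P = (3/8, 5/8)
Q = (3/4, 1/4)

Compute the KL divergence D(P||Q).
D(P||Q) = Σ P(i) log₂(P(i)/Q(i))
  i=0: (3/8) × log₂((3/8)/(3/4)) = (3/8) × log₂(1/2) = -0.3750
  i=1: (5/8) × log₂((5/8)/(1/4)) = (5/8) × log₂(5/2) = 0.8262
D(P||Q) = -0.3750 + 0.8262
  = 0.4512 bits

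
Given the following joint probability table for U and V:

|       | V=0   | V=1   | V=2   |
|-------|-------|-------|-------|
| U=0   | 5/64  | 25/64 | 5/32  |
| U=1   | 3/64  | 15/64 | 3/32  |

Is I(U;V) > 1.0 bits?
Marginal P(U) (row sums):
  P(U=0) = 5/64 + 25/64 + 5/32 = 5/8
  P(U=1) = 3/64 + 15/64 + 3/32 = 3/8
Marginal P(V) (column sums):
  P(V=0) = 5/64 + 3/64 = 1/8
  P(V=1) = 25/64 + 15/64 = 5/8
  P(V=2) = 5/32 + 3/32 = 1/4

H(U) = -[(5/8)·log₂(5/8) + (3/8)·log₂(3/8)]
  = 0.4238 + 0.5306
  = 0.9544 bits
H(V) = -[(1/8)·log₂(1/8) + (5/8)·log₂(5/8) + (1/4)·log₂(1/4)]
  = 0.3750 + 0.4238 + 0.5000
  = 1.2988 bits
H(U,V) = -[(5/64)·log₂(5/64) + (25/64)·log₂(25/64) + (5/32)·log₂(5/32) + (3/64)·log₂(3/64) + (15/64)·log₂(15/64) + (3/32)·log₂(3/32)]
  = 0.2873 + 0.5297 + 0.4184 + 0.2070 + 0.4906 + 0.3202
  = 2.2532 bits

I(U;V) = H(U) + H(V) - H(U,V)
  = 0.9544 + 1.2988 - 2.2532
  = 0.0000 bits

No. I(U;V) = 0.0000 bits, which is ≤ 1.0 bits.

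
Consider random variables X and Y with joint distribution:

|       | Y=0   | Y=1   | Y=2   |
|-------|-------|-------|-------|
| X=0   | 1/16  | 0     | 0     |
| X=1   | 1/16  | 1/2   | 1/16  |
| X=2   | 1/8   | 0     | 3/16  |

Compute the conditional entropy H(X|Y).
Marginal P(Y) (column sums):
  P(Y=0) = 1/16 + 1/16 + 1/8 = 1/4
  P(Y=1) = 0 + 1/2 + 0 = 1/2
  P(Y=2) = 0 + 1/16 + 3/16 = 1/4

H(X|Y) = -Σ P(X,Y)·log₂ P(X|Y), where P(X|Y) = P(X,Y) / P(Y)
  (cells with P(X,Y) = 0 contribute 0)
  (X=0,Y=0): P(X|Y) = (1/16)/(1/4) = 1/4;  -(1/16)·log₂(1/4) = 0.1250
  (X=1,Y=0): P(X|Y) = (1/16)/(1/4) = 1/4;  -(1/16)·log₂(1/4) = 0.1250
  (X=1,Y=1): P(X|Y) = (1/2)/(1/2) = 1;  -(1/2)·log₂(1) = 0.0000
  (X=1,Y=2): P(X|Y) = (1/16)/(1/4) = 1/4;  -(1/16)·log₂(1/4) = 0.1250
  (X=2,Y=0): P(X|Y) = (1/8)/(1/4) = 1/2;  -(1/8)·log₂(1/2) = 0.1250
  (X=2,Y=2): P(X|Y) = (3/16)/(1/4) = 3/4;  -(3/16)·log₂(3/4) = 0.0778
H(X|Y) = 0.1250 + 0.1250 + 0.0000 + 0.1250 + 0.1250 + 0.0778
  = 0.5778 bits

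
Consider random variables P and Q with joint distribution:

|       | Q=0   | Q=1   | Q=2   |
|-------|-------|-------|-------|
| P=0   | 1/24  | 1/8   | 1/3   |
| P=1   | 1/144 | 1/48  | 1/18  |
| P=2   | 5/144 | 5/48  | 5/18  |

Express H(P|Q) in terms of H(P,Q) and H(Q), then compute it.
H(P|Q) = H(P,Q) - H(Q)

Marginal P(Q) (column sums):
  P(Q=0) = 1/24 + 1/144 + 5/144 = 1/12
  P(Q=1) = 1/8 + 1/48 + 5/48 = 1/4
  P(Q=2) = 1/3 + 1/18 + 5/18 = 2/3

H(P,Q) = -[(1/24)·log₂(1/24) + (1/8)·log₂(1/8) + (1/3)·log₂(1/3) + (1/144)·log₂(1/144) + (1/48)·log₂(1/48) + (1/18)·log₂(1/18) + (5/144)·log₂(5/144) + (5/48)·log₂(5/48) + (5/18)·log₂(5/18)]
  = 0.1910 + 0.3750 + 0.5283 + 0.0498 + 0.1164 + 0.2317 + 0.1683 + 0.3399 + 0.5133
  = 2.5137 bits
H(Q) = -[(1/12)·log₂(1/12) + (1/4)·log₂(1/4) + (2/3)·log₂(2/3)]
  = 0.2987 + 0.5000 + 0.3900
  = 1.1887 bits

H(P|Q) = 2.5137 - 1.1887 = 1.3250 bits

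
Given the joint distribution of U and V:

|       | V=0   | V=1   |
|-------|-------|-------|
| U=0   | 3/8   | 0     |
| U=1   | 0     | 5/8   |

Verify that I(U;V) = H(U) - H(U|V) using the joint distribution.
Left side, from I(U;V) = H(U) + H(V) - H(U,V):
Marginal P(U) (row sums):
  P(U=0) = 3/8 + 0 = 3/8
  P(U=1) = 0 + 5/8 = 5/8
Marginal P(V) (column sums):
  P(V=0) = 3/8 + 0 = 3/8
  P(V=1) = 0 + 5/8 = 5/8

H(U) = -[(3/8)·log₂(3/8) + (5/8)·log₂(5/8)]
  = 0.5306 + 0.4238
  = 0.9544 bits
H(V) = -[(3/8)·log₂(3/8) + (5/8)·log₂(5/8)]
  = 0.5306 + 0.4238
  = 0.9544 bits
H(U,V) = -[(3/8)·log₂(3/8) + (5/8)·log₂(5/8)]
  = 0.5306 + 0.4238
  = 0.9544 bits

I(U;V) = H(U) + H(V) - H(U,V)
  = 0.9544 + 0.9544 - 0.9544
  = 0.9544 bits

Right side, with H(U|V) computed directly from the conditional probabilities:
H(U|V) = -Σ P(U,V)·log₂ P(U|V), where P(U|V) = P(U,V) / P(V)
  (cells with P(U,V) = 0 contribute 0)
  (U=0,V=0): P(U|V) = (3/8)/(3/8) = 1;  -(3/8)·log₂(1) = 0.0000
  (U=1,V=1): P(U|V) = (5/8)/(5/8) = 1;  -(5/8)·log₂(1) = 0.0000
H(U|V) = 0.0000 + 0.0000
  = 0.0000 bits
H(U) - H(U|V) = 0.9544 - 0.0000 = 0.9544 bits

Both sides equal 0.9544 bits, so I(U;V) = H(U) - H(U|V) ✓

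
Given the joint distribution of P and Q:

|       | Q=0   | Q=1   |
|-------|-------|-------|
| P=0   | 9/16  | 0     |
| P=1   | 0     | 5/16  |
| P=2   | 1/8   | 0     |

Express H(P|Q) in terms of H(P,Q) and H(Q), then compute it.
H(P|Q) = H(P,Q) - H(Q)

Marginal P(Q) (column sums):
  P(Q=0) = 9/16 + 0 + 1/8 = 11/16
  P(Q=1) = 0 + 5/16 + 0 = 5/16

H(P,Q) = -[(9/16)·log₂(9/16) + (5/16)·log₂(5/16) + (1/8)·log₂(1/8)]
  = 0.4669 + 0.5244 + 0.3750
  = 1.3663 bits
H(Q) = -[(11/16)·log₂(11/16) + (5/16)·log₂(5/16)]
  = 0.3716 + 0.5244
  = 0.8960 bits

H(P|Q) = 1.3663 - 0.8960 = 0.4703 bits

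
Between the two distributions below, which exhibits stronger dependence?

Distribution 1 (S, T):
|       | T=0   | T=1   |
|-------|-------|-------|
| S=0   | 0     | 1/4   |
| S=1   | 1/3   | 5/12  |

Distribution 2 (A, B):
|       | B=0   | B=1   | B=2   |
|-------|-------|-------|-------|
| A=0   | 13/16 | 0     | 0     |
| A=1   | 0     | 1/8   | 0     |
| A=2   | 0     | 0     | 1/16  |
Distribution 1 (S, T):
Marginal P(S) (row sums):
  P(S=0) = 0 + 1/4 = 1/4
  P(S=1) = 1/3 + 5/12 = 3/4
Marginal P(T) (column sums):
  P(T=0) = 0 + 1/3 = 1/3
  P(T=1) = 1/4 + 5/12 = 2/3

H(S) = -[(1/4)·log₂(1/4) + (3/4)·log₂(3/4)]
  = 0.5000 + 0.3113
  = 0.8113 bits
H(T) = -[(1/3)·log₂(1/3) + (2/3)·log₂(2/3)]
  = 0.5283 + 0.3900
  = 0.9183 bits
H(S,T) = -[(1/4)·log₂(1/4) + (1/3)·log₂(1/3) + (5/12)·log₂(5/12)]
  = 0.5000 + 0.5283 + 0.5263
  = 1.5546 bits

I(S;T) = H(S) + H(T) - H(S,T)
  = 0.8113 + 0.9183 - 1.5546
  = 0.1750 bits

Distribution 2 (A, B):
Marginal P(A) (row sums):
  P(A=0) = 13/16 + 0 + 0 = 13/16
  P(A=1) = 0 + 1/8 + 0 = 1/8
  P(A=2) = 0 + 0 + 1/16 = 1/16
Marginal P(B) (column sums):
  P(B=0) = 13/16 + 0 + 0 = 13/16
  P(B=1) = 0 + 1/8 + 0 = 1/8
  P(B=2) = 0 + 0 + 1/16 = 1/16

H(A) = -[(13/16)·log₂(13/16) + (1/8)·log₂(1/8) + (1/16)·log₂(1/16)]
  = 0.2434 + 0.3750 + 0.2500
  = 0.8684 bits
H(B) = -[(13/16)·log₂(13/16) + (1/8)·log₂(1/8) + (1/16)·log₂(1/16)]
  = 0.2434 + 0.3750 + 0.2500
  = 0.8684 bits
H(A,B) = -[(13/16)·log₂(13/16) + (1/8)·log₂(1/8) + (1/16)·log₂(1/16)]
  = 0.2434 + 0.3750 + 0.2500
  = 0.8684 bits

I(A;B) = H(A) + H(B) - H(A,B)
  = 0.8684 + 0.8684 - 0.8684
  = 0.8684 bits

I(A;B) = 0.8684 bits > I(S;T) = 0.1750 bits, so (A, B) has the higher mutual information (stronger dependence).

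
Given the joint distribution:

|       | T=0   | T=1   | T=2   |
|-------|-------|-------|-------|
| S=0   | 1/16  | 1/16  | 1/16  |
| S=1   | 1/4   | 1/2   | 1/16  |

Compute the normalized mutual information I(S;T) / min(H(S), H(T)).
Marginal P(S) (row sums):
  P(S=0) = 1/16 + 1/16 + 1/16 = 3/16
  P(S=1) = 1/4 + 1/2 + 1/16 = 13/16
Marginal P(T) (column sums):
  P(T=0) = 1/16 + 1/4 = 5/16
  P(T=1) = 1/16 + 1/2 = 9/16
  P(T=2) = 1/16 + 1/16 = 1/8

H(S) = -[(3/16)·log₂(3/16) + (13/16)·log₂(13/16)]
  = 0.4528 + 0.2434
  = 0.6962 bits
H(T) = -[(5/16)·log₂(5/16) + (9/16)·log₂(9/16) + (1/8)·log₂(1/8)]
  = 0.5244 + 0.4669 + 0.3750
  = 1.3663 bits
H(S,T) = -[(1/16)·log₂(1/16) + (1/16)·log₂(1/16) + (1/16)·log₂(1/16) + (1/4)·log₂(1/4) + (1/2)·log₂(1/2) + (1/16)·log₂(1/16)]
  = 0.2500 + 0.2500 + 0.2500 + 0.5000 + 0.5000 + 0.2500
  = 2.0000 bits

I(S;T) = H(S) + H(T) - H(S,T)
  = 0.6962 + 1.3663 - 2.0000
  = 0.0625 bits

min(H(S), H(T)) = min(0.6962, 1.3663) = 0.6962 bits
Normalized MI = 0.0625 / 0.6962 = 0.0898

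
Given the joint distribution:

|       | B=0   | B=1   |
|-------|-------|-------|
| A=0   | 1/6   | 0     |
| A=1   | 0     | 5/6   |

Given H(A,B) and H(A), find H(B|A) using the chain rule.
From the chain rule: H(A,B) = H(A) + H(B|A)
Therefore: H(B|A) = H(A,B) - H(A)

H(A,B) = -[(1/6)·log₂(1/6) + (5/6)·log₂(5/6)]
  = 0.4308 + 0.2192
  = 0.6500 bits
Marginal P(A) (row sums):
  P(A=0) = 1/6 + 0 = 1/6
  P(A=1) = 0 + 5/6 = 5/6
H(A) = -[(1/6)·log₂(1/6) + (5/6)·log₂(5/6)]
  = 0.4308 + 0.2192
  = 0.6500 bits

H(B|A) = 0.6500 - 0.6500 = 0.0000 bits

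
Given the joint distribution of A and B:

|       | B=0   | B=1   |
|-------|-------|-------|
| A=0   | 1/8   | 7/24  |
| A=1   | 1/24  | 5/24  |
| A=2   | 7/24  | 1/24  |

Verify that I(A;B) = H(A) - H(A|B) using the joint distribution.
Left side, from I(A;B) = H(A) + H(B) - H(A,B):
Marginal P(A) (row sums):
  P(A=0) = 1/8 + 7/24 = 5/12
  P(A=1) = 1/24 + 5/24 = 1/4
  P(A=2) = 7/24 + 1/24 = 1/3
Marginal P(B) (column sums):
  P(B=0) = 1/8 + 1/24 + 7/24 = 11/24
  P(B=1) = 7/24 + 5/24 + 1/24 = 13/24

H(A) = -[(5/12)·log₂(5/12) + (1/4)·log₂(1/4) + (1/3)·log₂(1/3)]
  = 0.5263 + 0.5000 + 0.5283
  = 1.5546 bits
H(B) = -[(11/24)·log₂(11/24) + (13/24)·log₂(13/24)]
  = 0.5159 + 0.4791
  = 0.9950 bits
H(A,B) = -[(1/8)·log₂(1/8) + (7/24)·log₂(7/24) + (1/24)·log₂(1/24) + (5/24)·log₂(5/24) + (7/24)·log₂(7/24) + (1/24)·log₂(1/24)]
  = 0.3750 + 0.5185 + 0.1910 + 0.4715 + 0.5185 + 0.1910
  = 2.2655 bits

I(A;B) = H(A) + H(B) - H(A,B)
  = 1.5546 + 0.9950 - 2.2655
  = 0.2841 bits

Right side, with H(A|B) computed directly from the conditional probabilities:
H(A|B) = -Σ P(A,B)·log₂ P(A|B), where P(A|B) = P(A,B) / P(B)
  (A=0,B=0): P(A|B) = (1/8)/(11/24) = 3/11;  -(1/8)·log₂(3/11) = 0.2343
  (A=0,B=1): P(A|B) = (7/24)/(13/24) = 7/13;  -(7/24)·log₂(7/13) = 0.2605
  (A=1,B=0): P(A|B) = (1/24)/(11/24) = 1/11;  -(1/24)·log₂(1/11) = 0.1441
  (A=1,B=1): P(A|B) = (5/24)/(13/24) = 5/13;  -(5/24)·log₂(5/13) = 0.2872
  (A=2,B=0): P(A|B) = (7/24)/(11/24) = 7/11;  -(7/24)·log₂(7/11) = 0.1902
  (A=2,B=1): P(A|B) = (1/24)/(13/24) = 1/13;  -(1/24)·log₂(1/13) = 0.1542
H(A|B) = 0.2343 + 0.2605 + 0.1441 + 0.2872 + 0.1902 + 0.1542
  = 1.2705 bits
H(A) - H(A|B) = 1.5546 - 1.2705 = 0.2841 bits

Both sides equal 0.2841 bits, so I(A;B) = H(A) - H(A|B) ✓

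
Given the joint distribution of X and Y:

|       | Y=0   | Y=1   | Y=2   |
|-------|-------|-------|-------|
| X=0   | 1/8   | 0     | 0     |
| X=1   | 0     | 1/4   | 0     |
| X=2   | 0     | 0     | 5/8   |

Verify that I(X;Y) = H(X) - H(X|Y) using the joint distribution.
Left side, from I(X;Y) = H(X) + H(Y) - H(X,Y):
Marginal P(X) (row sums):
  P(X=0) = 1/8 + 0 + 0 = 1/8
  P(X=1) = 0 + 1/4 + 0 = 1/4
  P(X=2) = 0 + 0 + 5/8 = 5/8
Marginal P(Y) (column sums):
  P(Y=0) = 1/8 + 0 + 0 = 1/8
  P(Y=1) = 0 + 1/4 + 0 = 1/4
  P(Y=2) = 0 + 0 + 5/8 = 5/8

H(X) = -[(1/8)·log₂(1/8) + (1/4)·log₂(1/4) + (5/8)·log₂(5/8)]
  = 0.3750 + 0.5000 + 0.4238
  = 1.2988 bits
H(Y) = -[(1/8)·log₂(1/8) + (1/4)·log₂(1/4) + (5/8)·log₂(5/8)]
  = 0.3750 + 0.5000 + 0.4238
  = 1.2988 bits
H(X,Y) = -[(1/8)·log₂(1/8) + (1/4)·log₂(1/4) + (5/8)·log₂(5/8)]
  = 0.3750 + 0.5000 + 0.4238
  = 1.2988 bits

I(X;Y) = H(X) + H(Y) - H(X,Y)
  = 1.2988 + 1.2988 - 1.2988
  = 1.2988 bits

Right side, with H(X|Y) computed directly from the conditional probabilities:
H(X|Y) = -Σ P(X,Y)·log₂ P(X|Y), where P(X|Y) = P(X,Y) / P(Y)
  (cells with P(X,Y) = 0 contribute 0)
  (X=0,Y=0): P(X|Y) = (1/8)/(1/8) = 1;  -(1/8)·log₂(1) = 0.0000
  (X=1,Y=1): P(X|Y) = (1/4)/(1/4) = 1;  -(1/4)·log₂(1) = 0.0000
  (X=2,Y=2): P(X|Y) = (5/8)/(5/8) = 1;  -(5/8)·log₂(1) = 0.0000
H(X|Y) = 0.0000 + 0.0000 + 0.0000
  = 0.0000 bits
H(X) - H(X|Y) = 1.2988 - 0.0000 = 1.2988 bits

Both sides equal 1.2988 bits, so I(X;Y) = H(X) - H(X|Y) ✓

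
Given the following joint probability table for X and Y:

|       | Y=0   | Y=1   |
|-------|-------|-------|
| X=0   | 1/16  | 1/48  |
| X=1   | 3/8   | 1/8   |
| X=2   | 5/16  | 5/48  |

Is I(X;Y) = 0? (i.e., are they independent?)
Marginal P(X) (row sums):
  P(X=0) = 1/16 + 1/48 = 1/12
  P(X=1) = 3/8 + 1/8 = 1/2
  P(X=2) = 5/16 + 5/48 = 5/12
Marginal P(Y) (column sums):
  P(Y=0) = 1/16 + 3/8 + 5/16 = 3/4
  P(Y=1) = 1/48 + 1/8 + 5/48 = 1/4

X and Y are independent iff P(X=i,Y=j) = P(X=i)·P(Y=j) for every cell.
  P(X=0)·P(Y=0) = 1/12 × 3/4 = 1/16 = P(X=0,Y=0) ✓
  P(X=0)·P(Y=1) = 1/12 × 1/4 = 1/48 = P(X=0,Y=1) ✓
  P(X=1)·P(Y=0) = 1/2 × 3/4 = 3/8 = P(X=1,Y=0) ✓
  P(X=1)·P(Y=1) = 1/2 × 1/4 = 1/8 = P(X=1,Y=1) ✓
  P(X=2)·P(Y=0) = 5/12 × 3/4 = 5/16 = P(X=2,Y=0) ✓
  P(X=2)·P(Y=1) = 5/12 × 1/4 = 5/48 = P(X=2,Y=1) ✓

Yes, X and Y are independent: every cell factors, so I(X;Y) = 0 bits.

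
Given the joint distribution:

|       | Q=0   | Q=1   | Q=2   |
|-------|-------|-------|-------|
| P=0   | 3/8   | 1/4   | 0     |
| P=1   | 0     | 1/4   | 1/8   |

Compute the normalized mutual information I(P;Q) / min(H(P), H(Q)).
Marginal P(P) (row sums):
  P(P=0) = 3/8 + 1/4 + 0 = 5/8
  P(P=1) = 0 + 1/4 + 1/8 = 3/8
Marginal P(Q) (column sums):
  P(Q=0) = 3/8 + 0 = 3/8
  P(Q=1) = 1/4 + 1/4 = 1/2
  P(Q=2) = 0 + 1/8 = 1/8

H(P) = -[(5/8)·log₂(5/8) + (3/8)·log₂(3/8)]
  = 0.4238 + 0.5306
  = 0.9544 bits
H(Q) = -[(3/8)·log₂(3/8) + (1/2)·log₂(1/2) + (1/8)·log₂(1/8)]
  = 0.5306 + 0.5000 + 0.3750
  = 1.4056 bits
H(P,Q) = -[(3/8)·log₂(3/8) + (1/4)·log₂(1/4) + (1/4)·log₂(1/4) + (1/8)·log₂(1/8)]
  = 0.5306 + 0.5000 + 0.5000 + 0.3750
  = 1.9056 bits

I(P;Q) = H(P) + H(Q) - H(P,Q)
  = 0.9544 + 1.4056 - 1.9056
  = 0.4544 bits

min(H(P), H(Q)) = min(0.9544, 1.4056) = 0.9544 bits
Normalized MI = 0.4544 / 0.9544 = 0.4761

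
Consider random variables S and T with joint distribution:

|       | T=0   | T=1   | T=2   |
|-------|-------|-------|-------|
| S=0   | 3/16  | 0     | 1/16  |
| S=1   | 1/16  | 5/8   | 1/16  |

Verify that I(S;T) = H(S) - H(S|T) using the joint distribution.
Left side, from I(S;T) = H(S) + H(T) - H(S,T):
Marginal P(S) (row sums):
  P(S=0) = 3/16 + 0 + 1/16 = 1/4
  P(S=1) = 1/16 + 5/8 + 1/16 = 3/4
Marginal P(T) (column sums):
  P(T=0) = 3/16 + 1/16 = 1/4
  P(T=1) = 0 + 5/8 = 5/8
  P(T=2) = 1/16 + 1/16 = 1/8

H(S) = -[(1/4)·log₂(1/4) + (3/4)·log₂(3/4)]
  = 0.5000 + 0.3113
  = 0.8113 bits
H(T) = -[(1/4)·log₂(1/4) + (5/8)·log₂(5/8) + (1/8)·log₂(1/8)]
  = 0.5000 + 0.4238 + 0.3750
  = 1.2988 bits
H(S,T) = -[(3/16)·log₂(3/16) + (1/16)·log₂(1/16) + (1/16)·log₂(1/16) + (5/8)·log₂(5/8) + (1/16)·log₂(1/16)]
  = 0.4528 + 0.2500 + 0.2500 + 0.4238 + 0.2500
  = 1.6266 bits

I(S;T) = H(S) + H(T) - H(S,T)
  = 0.8113 + 1.2988 - 1.6266
  = 0.4835 bits

Right side, with H(S|T) computed directly from the conditional probabilities:
H(S|T) = -Σ P(S,T)·log₂ P(S|T), where P(S|T) = P(S,T) / P(T)
  (cells with P(S,T) = 0 contribute 0)
  (S=0,T=0): P(S|T) = (3/16)/(1/4) = 3/4;  -(3/16)·log₂(3/4) = 0.0778
  (S=0,T=2): P(S|T) = (1/16)/(1/8) = 1/2;  -(1/16)·log₂(1/2) = 0.0625
  (S=1,T=0): P(S|T) = (1/16)/(1/4) = 1/4;  -(1/16)·log₂(1/4) = 0.1250
  (S=1,T=1): P(S|T) = (5/8)/(5/8) = 1;  -(5/8)·log₂(1) = 0.0000
  (S=1,T=2): P(S|T) = (1/16)/(1/8) = 1/2;  -(1/16)·log₂(1/2) = 0.0625
H(S|T) = 0.0778 + 0.0625 + 0.1250 + 0.0000 + 0.0625
  = 0.3278 bits
H(S) - H(S|T) = 0.8113 - 0.3278 = 0.4835 bits

Both sides equal 0.4835 bits, so I(S;T) = H(S) - H(S|T) ✓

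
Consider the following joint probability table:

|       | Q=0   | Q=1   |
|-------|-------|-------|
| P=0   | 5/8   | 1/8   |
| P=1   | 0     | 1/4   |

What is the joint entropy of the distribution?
H(P,Q) = -Σ P(P,Q) log₂ P(P,Q), summed over the non-zero cells:
H(P,Q) = -[(5/8)·log₂(5/8) + (1/8)·log₂(1/8) + (1/4)·log₂(1/4)]
  = 0.4238 + 0.3750 + 0.5000
  = 1.2988 bits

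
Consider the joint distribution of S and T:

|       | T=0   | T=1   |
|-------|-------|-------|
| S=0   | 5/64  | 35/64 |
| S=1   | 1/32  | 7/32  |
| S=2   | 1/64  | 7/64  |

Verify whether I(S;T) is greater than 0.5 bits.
Marginal P(S) (row sums):
  P(S=0) = 5/64 + 35/64 = 5/8
  P(S=1) = 1/32 + 7/32 = 1/4
  P(S=2) = 1/64 + 7/64 = 1/8
Marginal P(T) (column sums):
  P(T=0) = 5/64 + 1/32 + 1/64 = 1/8
  P(T=1) = 35/64 + 7/32 + 7/64 = 7/8

H(S) = -[(5/8)·log₂(5/8) + (1/4)·log₂(1/4) + (1/8)·log₂(1/8)]
  = 0.4238 + 0.5000 + 0.3750
  = 1.2988 bits
H(T) = -[(1/8)·log₂(1/8) + (7/8)·log₂(7/8)]
  = 0.3750 + 0.1686
  = 0.5436 bits
H(S,T) = -[(5/64)·log₂(5/64) + (35/64)·log₂(35/64) + (1/32)·log₂(1/32) + (7/32)·log₂(7/32) + (1/64)·log₂(1/64) + (7/64)·log₂(7/64)]
  = 0.2873 + 0.4762 + 0.1563 + 0.4796 + 0.0938 + 0.3492
  = 1.8424 bits

I(S;T) = H(S) + H(T) - H(S,T)
  = 1.2988 + 0.5436 - 1.8424
  = 0.0000 bits

No. I(S;T) = 0.0000 bits, which is ≤ 0.5 bits.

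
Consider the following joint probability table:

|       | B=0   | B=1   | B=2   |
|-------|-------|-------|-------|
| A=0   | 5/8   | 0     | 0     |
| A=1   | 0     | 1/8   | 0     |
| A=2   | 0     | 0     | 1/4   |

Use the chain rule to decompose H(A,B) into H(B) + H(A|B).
By the chain rule: H(A,B) = H(B) + H(A|B)

Marginal P(B) (column sums):
  P(B=0) = 5/8 + 0 + 0 = 5/8
  P(B=1) = 0 + 1/8 + 0 = 1/8
  P(B=2) = 0 + 0 + 1/4 = 1/4
H(B) = -[(5/8)·log₂(5/8) + (1/8)·log₂(1/8) + (1/4)·log₂(1/4)]
  = 0.4238 + 0.3750 + 0.5000
  = 1.2988 bits
H(A|B) = -Σ P(A,B)·log₂ P(A|B), where P(A|B) = P(A,B) / P(B)
  (cells with P(A,B) = 0 contribute 0)
  (A=0,B=0): P(A|B) = (5/8)/(5/8) = 1;  -(5/8)·log₂(1) = 0.0000
  (A=1,B=1): P(A|B) = (1/8)/(1/8) = 1;  -(1/8)·log₂(1) = 0.0000
  (A=2,B=2): P(A|B) = (1/4)/(1/4) = 1;  -(1/4)·log₂(1) = 0.0000
H(A|B) = 0.0000 + 0.0000 + 0.0000
  = 0.0000 bits

H(A,B) = H(B) + H(A|B) = 1.2988 + 0.0000 = 1.2988 bits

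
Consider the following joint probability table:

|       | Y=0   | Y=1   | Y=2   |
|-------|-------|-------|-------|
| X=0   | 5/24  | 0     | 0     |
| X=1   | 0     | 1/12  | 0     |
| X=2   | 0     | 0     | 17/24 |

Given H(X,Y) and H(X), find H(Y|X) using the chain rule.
From the chain rule: H(X,Y) = H(X) + H(Y|X)
Therefore: H(Y|X) = H(X,Y) - H(X)

H(X,Y) = -[(5/24)·log₂(5/24) + (1/12)·log₂(1/12) + (17/24)·log₂(17/24)]
  = 0.4715 + 0.2987 + 0.3524
  = 1.1226 bits
Marginal P(X) (row sums):
  P(X=0) = 5/24 + 0 + 0 = 5/24
  P(X=1) = 0 + 1/12 + 0 = 1/12
  P(X=2) = 0 + 0 + 17/24 = 17/24
H(X) = -[(5/24)·log₂(5/24) + (1/12)·log₂(1/12) + (17/24)·log₂(17/24)]
  = 0.4715 + 0.2987 + 0.3524
  = 1.1226 bits

H(Y|X) = 1.1226 - 1.1226 = 0.0000 bits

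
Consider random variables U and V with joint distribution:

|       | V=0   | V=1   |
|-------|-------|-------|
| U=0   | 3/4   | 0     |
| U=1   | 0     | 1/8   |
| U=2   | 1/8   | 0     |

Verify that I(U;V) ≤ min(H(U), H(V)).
Marginal P(U) (row sums):
  P(U=0) = 3/4 + 0 = 3/4
  P(U=1) = 0 + 1/8 = 1/8
  P(U=2) = 1/8 + 0 = 1/8
Marginal P(V) (column sums):
  P(V=0) = 3/4 + 0 + 1/8 = 7/8
  P(V=1) = 0 + 1/8 + 0 = 1/8

H(U) = -[(3/4)·log₂(3/4) + (1/8)·log₂(1/8) + (1/8)·log₂(1/8)]
  = 0.3113 + 0.3750 + 0.3750
  = 1.0613 bits
H(V) = -[(7/8)·log₂(7/8) + (1/8)·log₂(1/8)]
  = 0.1686 + 0.3750
  = 0.5436 bits
H(U,V) = -[(3/4)·log₂(3/4) + (1/8)·log₂(1/8) + (1/8)·log₂(1/8)]
  = 0.3113 + 0.3750 + 0.3750
  = 1.0613 bits

I(U;V) = H(U) + H(V) - H(U,V)
  = 1.0613 + 0.5436 - 1.0613
  = 0.5436 bits

min(H(U), H(V)) = min(1.0613, 0.5436) = 0.5436 bits
Since 0.5436 ≤ 0.5436, the bound is satisfied ✓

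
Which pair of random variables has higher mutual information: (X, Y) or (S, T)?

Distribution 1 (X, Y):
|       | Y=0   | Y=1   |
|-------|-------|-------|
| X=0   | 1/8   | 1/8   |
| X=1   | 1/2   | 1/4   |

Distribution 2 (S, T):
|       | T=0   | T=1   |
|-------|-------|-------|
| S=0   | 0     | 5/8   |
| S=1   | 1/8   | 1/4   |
Distribution 1 (X, Y):
Marginal P(X) (row sums):
  P(X=0) = 1/8 + 1/8 = 1/4
  P(X=1) = 1/2 + 1/4 = 3/4
Marginal P(Y) (column sums):
  P(Y=0) = 1/8 + 1/2 = 5/8
  P(Y=1) = 1/8 + 1/4 = 3/8

H(X) = -[(1/4)·log₂(1/4) + (3/4)·log₂(3/4)]
  = 0.5000 + 0.3113
  = 0.8113 bits
H(Y) = -[(5/8)·log₂(5/8) + (3/8)·log₂(3/8)]
  = 0.4238 + 0.5306
  = 0.9544 bits
H(X,Y) = -[(1/8)·log₂(1/8) + (1/8)·log₂(1/8) + (1/2)·log₂(1/2) + (1/4)·log₂(1/4)]
  = 0.3750 + 0.3750 + 0.5000 + 0.5000
  = 1.7500 bits

I(X;Y) = H(X) + H(Y) - H(X,Y)
  = 0.8113 + 0.9544 - 1.7500
  = 0.0157 bits

Distribution 2 (S, T):
Marginal P(S) (row sums):
  P(S=0) = 0 + 5/8 = 5/8
  P(S=1) = 1/8 + 1/4 = 3/8
Marginal P(T) (column sums):
  P(T=0) = 0 + 1/8 = 1/8
  P(T=1) = 5/8 + 1/4 = 7/8

H(S) = -[(5/8)·log₂(5/8) + (3/8)·log₂(3/8)]
  = 0.4238 + 0.5306
  = 0.9544 bits
H(T) = -[(1/8)·log₂(1/8) + (7/8)·log₂(7/8)]
  = 0.3750 + 0.1686
  = 0.5436 bits
H(S,T) = -[(5/8)·log₂(5/8) + (1/8)·log₂(1/8) + (1/4)·log₂(1/4)]
  = 0.4238 + 0.3750 + 0.5000
  = 1.2988 bits

I(S;T) = H(S) + H(T) - H(S,T)
  = 0.9544 + 0.5436 - 1.2988
  = 0.1992 bits

I(S;T) = 0.1992 bits > I(X;Y) = 0.0157 bits, so (S, T) has the higher mutual information (stronger dependence).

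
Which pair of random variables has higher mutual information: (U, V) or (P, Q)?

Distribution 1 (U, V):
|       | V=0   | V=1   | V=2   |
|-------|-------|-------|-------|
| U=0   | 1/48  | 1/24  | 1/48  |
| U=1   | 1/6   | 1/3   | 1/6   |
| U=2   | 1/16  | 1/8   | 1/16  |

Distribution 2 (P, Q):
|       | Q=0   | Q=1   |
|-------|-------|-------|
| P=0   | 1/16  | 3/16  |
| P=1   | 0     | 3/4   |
Distribution 1 (U, V):
Marginal P(U) (row sums):
  P(U=0) = 1/48 + 1/24 + 1/48 = 1/12
  P(U=1) = 1/6 + 1/3 + 1/6 = 2/3
  P(U=2) = 1/16 + 1/8 + 1/16 = 1/4
Marginal P(V) (column sums):
  P(V=0) = 1/48 + 1/6 + 1/16 = 1/4
  P(V=1) = 1/24 + 1/3 + 1/8 = 1/2
  P(V=2) = 1/48 + 1/6 + 1/16 = 1/4

H(U) = -[(1/12)·log₂(1/12) + (2/3)·log₂(2/3) + (1/4)·log₂(1/4)]
  = 0.2987 + 0.3900 + 0.5000
  = 1.1887 bits
H(V) = -[(1/4)·log₂(1/4) + (1/2)·log₂(1/2) + (1/4)·log₂(1/4)]
  = 0.5000 + 0.5000 + 0.5000
  = 1.5000 bits
H(U,V) = -[(1/48)·log₂(1/48) + (1/24)·log₂(1/24) + (1/48)·log₂(1/48) + (1/6)·log₂(1/6) + (1/3)·log₂(1/3) + (1/6)·log₂(1/6) + (1/16)·log₂(1/16) + (1/8)·log₂(1/8) + (1/16)·log₂(1/16)]
  = 0.1164 + 0.1910 + 0.1164 + 0.4308 + 0.5283 + 0.4308 + 0.2500 + 0.3750 + 0.2500
  = 2.6887 bits

I(U;V) = H(U) + H(V) - H(U,V)
  = 1.1887 + 1.5000 - 2.6887
  = 0.0000 bits

Distribution 2 (P, Q):
Marginal P(P) (row sums):
  P(P=0) = 1/16 + 3/16 = 1/4
  P(P=1) = 0 + 3/4 = 3/4
Marginal P(Q) (column sums):
  P(Q=0) = 1/16 + 0 = 1/16
  P(Q=1) = 3/16 + 3/4 = 15/16

H(P) = -[(1/4)·log₂(1/4) + (3/4)·log₂(3/4)]
  = 0.5000 + 0.3113
  = 0.8113 bits
H(Q) = -[(1/16)·log₂(1/16) + (15/16)·log₂(15/16)]
  = 0.2500 + 0.0873
  = 0.3373 bits
H(P,Q) = -[(1/16)·log₂(1/16) + (3/16)·log₂(3/16) + (3/4)·log₂(3/4)]
  = 0.2500 + 0.4528 + 0.3113
  = 1.0141 bits

I(P;Q) = H(P) + H(Q) - H(P,Q)
  = 0.8113 + 0.3373 - 1.0141
  = 0.1345 bits

I(P;Q) = 0.1345 bits > I(U;V) = 0.0000 bits, so (P, Q) has the higher mutual information (stronger dependence).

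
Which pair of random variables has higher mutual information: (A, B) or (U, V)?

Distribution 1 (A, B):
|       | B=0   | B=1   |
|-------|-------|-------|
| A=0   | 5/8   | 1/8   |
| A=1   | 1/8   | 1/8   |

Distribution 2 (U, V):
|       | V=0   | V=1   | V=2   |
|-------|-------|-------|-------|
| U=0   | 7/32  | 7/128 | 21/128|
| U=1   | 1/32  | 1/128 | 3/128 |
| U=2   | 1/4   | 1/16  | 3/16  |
Distribution 1 (A, B):
Marginal P(A) (row sums):
  P(A=0) = 5/8 + 1/8 = 3/4
  P(A=1) = 1/8 + 1/8 = 1/4
Marginal P(B) (column sums):
  P(B=0) = 5/8 + 1/8 = 3/4
  P(B=1) = 1/8 + 1/8 = 1/4

H(A) = -[(3/4)·log₂(3/4) + (1/4)·log₂(1/4)]
  = 0.3113 + 0.5000
  = 0.8113 bits
H(B) = -[(3/4)·log₂(3/4) + (1/4)·log₂(1/4)]
  = 0.3113 + 0.5000
  = 0.8113 bits
H(A,B) = -[(5/8)·log₂(5/8) + (1/8)·log₂(1/8) + (1/8)·log₂(1/8) + (1/8)·log₂(1/8)]
  = 0.4238 + 0.3750 + 0.3750 + 0.3750
  = 1.5488 bits

I(A;B) = H(A) + H(B) - H(A,B)
  = 0.8113 + 0.8113 - 1.5488
  = 0.0738 bits

Distribution 2 (U, V):
Marginal P(U) (row sums):
  P(U=0) = 7/32 + 7/128 + 21/128 = 7/16
  P(U=1) = 1/32 + 1/128 + 3/128 = 1/16
  P(U=2) = 1/4 + 1/16 + 3/16 = 1/2
Marginal P(V) (column sums):
  P(V=0) = 7/32 + 1/32 + 1/4 = 1/2
  P(V=1) = 7/128 + 1/128 + 1/16 = 1/8
  P(V=2) = 21/128 + 3/128 + 3/16 = 3/8

H(U) = -[(7/16)·log₂(7/16) + (1/16)·log₂(1/16) + (1/2)·log₂(1/2)]
  = 0.5218 + 0.2500 + 0.5000
  = 1.2718 bits
H(V) = -[(1/2)·log₂(1/2) + (1/8)·log₂(1/8) + (3/8)·log₂(3/8)]
  = 0.5000 + 0.3750 + 0.5306
  = 1.4056 bits
H(U,V) = -[(7/32)·log₂(7/32) + (7/128)·log₂(7/128) + (21/128)·log₂(21/128) + (1/32)·log₂(1/32) + (1/128)·log₂(1/128) + (3/128)·log₂(3/128) + (1/4)·log₂(1/4) + (1/16)·log₂(1/16) + (3/16)·log₂(3/16)]
  = 0.4796 + 0.2293 + 0.4278 + 0.1563 + 0.0547 + 0.1269 + 0.5000 + 0.2500 + 0.4528
  = 2.6774 bits

I(U;V) = H(U) + H(V) - H(U,V)
  = 1.2718 + 1.4056 - 2.6774
  = 0.0000 bits

I(A;B) = 0.0738 bits > I(U;V) = 0.0000 bits, so (A, B) has the higher mutual information (stronger dependence).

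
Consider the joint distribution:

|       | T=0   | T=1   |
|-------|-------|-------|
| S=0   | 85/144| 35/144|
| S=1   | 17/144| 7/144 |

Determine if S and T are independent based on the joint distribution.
Marginal P(S) (row sums):
  P(S=0) = 85/144 + 35/144 = 5/6
  P(S=1) = 17/144 + 7/144 = 1/6
Marginal P(T) (column sums):
  P(T=0) = 85/144 + 17/144 = 17/24
  P(T=1) = 35/144 + 7/144 = 7/24

S and T are independent iff P(S=i,T=j) = P(S=i)·P(T=j) for every cell.
  P(S=0)·P(T=0) = 5/6 × 17/24 = 85/144 = P(S=0,T=0) ✓
  P(S=0)·P(T=1) = 5/6 × 7/24 = 35/144 = P(S=0,T=1) ✓
  P(S=1)·P(T=0) = 1/6 × 17/24 = 17/144 = P(S=1,T=0) ✓
  P(S=1)·P(T=1) = 1/6 × 7/24 = 7/144 = P(S=1,T=1) ✓

Yes, S and T are independent: every cell factors, so I(S;T) = 0 bits.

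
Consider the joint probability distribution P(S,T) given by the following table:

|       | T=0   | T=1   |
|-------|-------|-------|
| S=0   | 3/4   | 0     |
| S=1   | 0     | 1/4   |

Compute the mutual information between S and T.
Marginal P(S) (row sums):
  P(S=0) = 3/4 + 0 = 3/4
  P(S=1) = 0 + 1/4 = 1/4
Marginal P(T) (column sums):
  P(T=0) = 3/4 + 0 = 3/4
  P(T=1) = 0 + 1/4 = 1/4

H(S) = -[(3/4)·log₂(3/4) + (1/4)·log₂(1/4)]
  = 0.3113 + 0.5000
  = 0.8113 bits
H(T) = -[(3/4)·log₂(3/4) + (1/4)·log₂(1/4)]
  = 0.3113 + 0.5000
  = 0.8113 bits
H(S,T) = -[(3/4)·log₂(3/4) + (1/4)·log₂(1/4)]
  = 0.3113 + 0.5000
  = 0.8113 bits

I(S;T) = H(S) + H(T) - H(S,T)
  = 0.8113 + 0.8113 - 0.8113
  = 0.8113 bits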